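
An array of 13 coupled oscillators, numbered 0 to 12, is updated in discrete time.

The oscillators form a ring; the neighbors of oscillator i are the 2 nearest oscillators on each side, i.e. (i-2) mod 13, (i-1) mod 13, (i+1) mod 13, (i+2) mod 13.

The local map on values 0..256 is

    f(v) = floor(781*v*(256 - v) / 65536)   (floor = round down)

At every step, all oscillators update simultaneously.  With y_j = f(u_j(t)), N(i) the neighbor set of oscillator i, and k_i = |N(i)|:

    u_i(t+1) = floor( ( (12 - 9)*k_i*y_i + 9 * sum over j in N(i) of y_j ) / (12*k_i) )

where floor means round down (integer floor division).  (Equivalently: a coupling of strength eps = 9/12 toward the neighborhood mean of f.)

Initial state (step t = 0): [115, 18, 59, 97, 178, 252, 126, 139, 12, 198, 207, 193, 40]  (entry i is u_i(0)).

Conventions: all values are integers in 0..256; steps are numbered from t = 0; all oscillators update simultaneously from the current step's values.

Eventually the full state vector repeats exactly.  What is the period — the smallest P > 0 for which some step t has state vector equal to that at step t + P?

Answer: 2
Key observation: The state at step 10, [189, 189, 189, 189, 189, 189, 189, 189, 189, 189, 189, 189, 189], reappears at step 12 — and no state repeats earlier — so the cycle the system enters has period 2.

Derivation:
t=0: [115, 18, 59, 97, 178, 252, 126, 139, 12, 198, 207, 193, 40]
t=1: [129, 128, 145, 114, 140, 141, 124, 118, 129, 126, 108, 139, 120]
t=2: [193, 193, 193, 192, 192, 193, 194, 194, 193, 193, 193, 193, 193]
t=3: [144, 144, 144, 144, 144, 144, 143, 143, 143, 143, 144, 144, 144]
t=4: [192, 192, 192, 192, 192, 192, 192, 192, 192, 192, 192, 192, 192]
t=5: [146, 146, 146, 146, 146, 146, 146, 146, 146, 146, 146, 146, 146]
t=6: [191, 191, 191, 191, 191, 191, 191, 191, 191, 191, 191, 191, 191]
t=7: [147, 147, 147, 147, 147, 147, 147, 147, 147, 147, 147, 147, 147]
t=8: [190, 190, 190, 190, 190, 190, 190, 190, 190, 190, 190, 190, 190]
t=9: [149, 149, 149, 149, 149, 149, 149, 149, 149, 149, 149, 149, 149]
t=10: [189, 189, 189, 189, 189, 189, 189, 189, 189, 189, 189, 189, 189]
t=11: [150, 150, 150, 150, 150, 150, 150, 150, 150, 150, 150, 150, 150]
t=12: [189, 189, 189, 189, 189, 189, 189, 189, 189, 189, 189, 189, 189]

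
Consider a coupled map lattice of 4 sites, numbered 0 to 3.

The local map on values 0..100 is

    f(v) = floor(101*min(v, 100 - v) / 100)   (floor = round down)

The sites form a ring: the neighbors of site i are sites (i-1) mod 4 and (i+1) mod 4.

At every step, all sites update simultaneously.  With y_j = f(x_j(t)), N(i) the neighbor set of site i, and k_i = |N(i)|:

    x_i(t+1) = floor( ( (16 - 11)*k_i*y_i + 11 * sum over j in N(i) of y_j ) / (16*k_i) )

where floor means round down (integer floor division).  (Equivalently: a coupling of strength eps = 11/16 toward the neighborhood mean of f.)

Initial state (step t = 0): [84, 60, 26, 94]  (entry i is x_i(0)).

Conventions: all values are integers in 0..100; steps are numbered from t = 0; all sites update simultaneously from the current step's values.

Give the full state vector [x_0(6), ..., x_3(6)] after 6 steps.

Simulating step by step:
t=0: [84, 60, 26, 94]
t=1: [20, 26, 23, 16]
t=2: [20, 22, 21, 19]
t=3: [20, 20, 20, 20]
t=4: [20, 20, 20, 20]
t=5: [20, 20, 20, 20]
t=6: [20, 20, 20, 20]

Answer: [20, 20, 20, 20]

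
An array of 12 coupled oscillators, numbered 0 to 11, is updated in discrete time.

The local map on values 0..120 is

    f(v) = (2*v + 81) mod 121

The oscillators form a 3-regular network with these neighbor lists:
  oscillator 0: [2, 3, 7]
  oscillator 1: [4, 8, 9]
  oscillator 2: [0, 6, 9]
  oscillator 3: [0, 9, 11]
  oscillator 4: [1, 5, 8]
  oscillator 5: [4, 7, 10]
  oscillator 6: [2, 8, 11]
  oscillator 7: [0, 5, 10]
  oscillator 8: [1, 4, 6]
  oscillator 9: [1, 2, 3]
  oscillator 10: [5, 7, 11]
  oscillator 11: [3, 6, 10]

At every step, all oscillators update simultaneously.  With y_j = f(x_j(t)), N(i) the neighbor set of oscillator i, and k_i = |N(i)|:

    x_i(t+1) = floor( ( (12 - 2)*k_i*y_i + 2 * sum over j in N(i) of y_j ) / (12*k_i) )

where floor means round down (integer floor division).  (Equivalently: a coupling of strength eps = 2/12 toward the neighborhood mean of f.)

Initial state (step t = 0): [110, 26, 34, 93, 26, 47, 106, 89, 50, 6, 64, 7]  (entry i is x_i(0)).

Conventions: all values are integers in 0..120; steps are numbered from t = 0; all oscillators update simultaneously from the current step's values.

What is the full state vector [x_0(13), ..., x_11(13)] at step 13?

Answer: [21, 100, 81, 19, 21, 59, 98, 11, 107, 17, 89, 37]

Derivation:
t=0: [110, 26, 34, 93, 26, 47, 106, 89, 50, 6, 64, 7]
t=1: [53, 19, 34, 34, 17, 51, 52, 25, 54, 81, 82, 88]
t=2: [58, 109, 30, 27, 109, 58, 59, 15, 73, 10, 7, 17]
t=3: [71, 62, 30, 27, 60, 77, 78, 106, 99, 89, 95, 106]
t=4: [89, 77, 29, 21, 79, 103, 102, 56, 46, 20, 36, 51]
t=5: [19, 104, 18, 6, 110, 49, 43, 65, 58, 7, 36, 55]
t=6: [115, 51, 111, 93, 59, 58, 52, 86, 71, 93, 38, 67]
t=7: [62, 63, 59, 31, 78, 70, 67, 19, 96, 29, 40, 85]
t=8: [82, 80, 75, 24, 108, 98, 84, 111, 42, 25, 46, 16]
t=9: [12, 106, 92, 13, 56, 38, 20, 55, 46, 21, 54, 97]
t=10: [98, 49, 25, 96, 67, 41, 6, 69, 50, 11, 64, 37]
t=11: [36, 62, 21, 35, 87, 50, 83, 90, 63, 91, 83, 40]
t=12: [29, 76, 4, 30, 23, 52, 11, 21, 77, 23, 10, 35]
t=13: [21, 100, 81, 19, 21, 59, 98, 11, 107, 17, 89, 37]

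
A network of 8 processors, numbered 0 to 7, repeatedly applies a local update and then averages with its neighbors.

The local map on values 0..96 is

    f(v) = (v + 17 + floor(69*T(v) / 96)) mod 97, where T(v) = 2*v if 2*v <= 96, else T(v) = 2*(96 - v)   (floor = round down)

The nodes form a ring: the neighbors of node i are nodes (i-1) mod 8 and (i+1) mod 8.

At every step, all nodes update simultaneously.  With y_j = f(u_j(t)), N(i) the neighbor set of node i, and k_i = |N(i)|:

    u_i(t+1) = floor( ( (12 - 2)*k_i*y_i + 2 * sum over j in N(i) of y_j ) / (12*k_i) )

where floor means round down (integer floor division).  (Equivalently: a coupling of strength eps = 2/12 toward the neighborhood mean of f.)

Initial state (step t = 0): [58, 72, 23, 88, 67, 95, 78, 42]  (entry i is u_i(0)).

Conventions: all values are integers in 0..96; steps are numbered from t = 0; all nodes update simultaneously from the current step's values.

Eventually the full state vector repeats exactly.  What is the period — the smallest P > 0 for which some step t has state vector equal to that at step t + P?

Simulating step by step:
t=0: [58, 72, 23, 88, 67, 95, 78, 42]
t=1: [30, 30, 64, 24, 26, 17, 22, 22]
t=2: [88, 85, 38, 71, 77, 60, 69, 71]
t=3: [19, 19, 13, 24, 24, 30, 27, 25]
t=4: [64, 61, 51, 72, 76, 88, 82, 76]
t=5: [29, 31, 33, 26, 23, 19, 21, 24]
t=6: [86, 83, 14, 72, 72, 64, 68, 75]
t=7: [20, 23, 46, 28, 26, 29, 27, 24]
t=8: [66, 68, 39, 80, 81, 86, 81, 74]
t=9: [28, 27, 16, 22, 21, 20, 22, 25]
t=10: [84, 80, 59, 68, 67, 65, 70, 77]
t=11: [21, 23, 30, 28, 28, 28, 26, 24]
t=12: [69, 74, 88, 85, 85, 84, 80, 74]
t=13: [26, 24, 19, 19, 20, 21, 23, 25]
t=14: [79, 74, 64, 63, 65, 68, 72, 76]
t=15: [23, 25, 29, 29, 29, 27, 26, 24]
t=16: [73, 77, 86, 87, 86, 82, 79, 75]
t=17: [25, 23, 20, 19, 20, 21, 23, 24]
t=18: [76, 72, 65, 63, 65, 68, 72, 75]
t=19: [24, 26, 28, 29, 29, 27, 26, 25]
t=20: [75, 80, 84, 86, 86, 82, 79, 77]
t=21: [24, 23, 21, 20, 20, 21, 23, 24]
t=22: [74, 72, 68, 65, 65, 68, 72, 74]
t=23: [25, 26, 27, 28, 28, 27, 26, 25]
t=24: [77, 79, 82, 84, 84, 82, 79, 77]
t=25: [23, 23, 22, 21, 21, 22, 23, 23]
t=26: [73, 72, 70, 68, 68, 70, 72, 73]
t=27: [26, 26, 27, 27, 27, 27, 26, 26]
t=28: [80, 80, 81, 82, 82, 81, 80, 80]
t=29: [23, 22, 22, 22, 22, 22, 22, 23]
t=30: [72, 70, 70, 70, 70, 70, 70, 72]
t=31: [26, 26, 27, 27, 27, 27, 26, 26]

Answer: 4
Key observation: The state at step 27, [26, 26, 27, 27, 27, 27, 26, 26], reappears at step 31 — and no state repeats earlier — so the cycle the system enters has period 4.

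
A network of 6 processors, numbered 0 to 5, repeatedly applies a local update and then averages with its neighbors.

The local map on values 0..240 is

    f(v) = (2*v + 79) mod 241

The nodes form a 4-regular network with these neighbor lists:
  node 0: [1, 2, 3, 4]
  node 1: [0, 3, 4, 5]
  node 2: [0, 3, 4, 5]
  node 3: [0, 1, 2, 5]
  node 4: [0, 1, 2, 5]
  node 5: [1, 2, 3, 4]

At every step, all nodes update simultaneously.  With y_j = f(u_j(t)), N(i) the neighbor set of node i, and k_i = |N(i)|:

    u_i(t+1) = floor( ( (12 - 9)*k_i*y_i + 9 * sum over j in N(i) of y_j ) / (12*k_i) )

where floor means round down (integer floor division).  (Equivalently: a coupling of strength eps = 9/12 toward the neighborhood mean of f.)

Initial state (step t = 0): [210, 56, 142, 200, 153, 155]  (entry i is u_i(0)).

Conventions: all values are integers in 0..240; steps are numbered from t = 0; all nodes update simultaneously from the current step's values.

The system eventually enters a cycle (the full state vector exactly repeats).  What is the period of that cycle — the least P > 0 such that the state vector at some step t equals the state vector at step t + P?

Simulating step by step:
t=0: [210, 56, 142, 200, 153, 155]
t=1: [134, 150, 133, 149, 125, 167]
t=2: [113, 128, 120, 131, 119, 130]
t=3: [81, 86, 82, 87, 81, 89]
t=4: [4, 7, 5, 8, 5, 8]
t=5: [90, 91, 90, 92, 90, 92]
t=6: [19, 20, 19, 20, 19, 20]
t=7: [117, 118, 117, 118, 117, 118]
t=8: [72, 73, 72, 73, 72, 73]
t=9: [223, 224, 223, 224, 223, 224]
t=10: [43, 44, 43, 44, 43, 44]
t=11: [165, 166, 165, 166, 165, 166]
t=12: [168, 169, 168, 169, 168, 169]
t=13: [174, 175, 174, 175, 174, 175]
t=14: [186, 187, 186, 187, 186, 187]
t=15: [210, 211, 210, 211, 210, 211]
t=16: [17, 18, 17, 18, 17, 18]
t=17: [113, 114, 113, 114, 113, 114]
t=18: [64, 65, 64, 65, 64, 65]
t=19: [207, 208, 207, 208, 207, 208]
t=20: [11, 12, 11, 12, 11, 12]
t=21: [101, 102, 101, 102, 101, 102]
t=22: [40, 41, 40, 41, 40, 41]
t=23: [159, 160, 159, 160, 159, 160]
t=24: [156, 157, 156, 157, 156, 157]
t=25: [150, 151, 150, 151, 150, 151]
t=26: [138, 139, 138, 139, 138, 139]
t=27: [114, 115, 114, 115, 114, 115]
t=28: [66, 67, 66, 67, 66, 67]
t=29: [211, 212, 211, 212, 211, 212]
t=30: [19, 20, 19, 20, 19, 20]

Answer: 24
Key observation: The state at step 6, [19, 20, 19, 20, 19, 20], reappears at step 30 — and no state repeats earlier — so the cycle the system enters has period 24.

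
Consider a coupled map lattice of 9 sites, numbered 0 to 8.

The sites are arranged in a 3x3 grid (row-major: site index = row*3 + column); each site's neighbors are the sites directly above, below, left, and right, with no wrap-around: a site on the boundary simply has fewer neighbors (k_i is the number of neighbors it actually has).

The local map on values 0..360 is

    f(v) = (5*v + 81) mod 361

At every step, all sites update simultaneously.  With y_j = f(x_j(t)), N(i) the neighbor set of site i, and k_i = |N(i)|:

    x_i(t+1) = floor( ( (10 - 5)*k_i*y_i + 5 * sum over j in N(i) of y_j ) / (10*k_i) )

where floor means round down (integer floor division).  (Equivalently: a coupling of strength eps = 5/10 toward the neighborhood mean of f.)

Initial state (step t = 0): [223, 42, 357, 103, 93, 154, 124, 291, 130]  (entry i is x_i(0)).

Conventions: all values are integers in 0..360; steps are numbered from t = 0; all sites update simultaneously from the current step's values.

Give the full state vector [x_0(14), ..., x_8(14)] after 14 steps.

Answer: [134, 219, 325, 106, 172, 247, 113, 170, 198]

Derivation:
t=0: [223, 42, 357, 103, 93, 154, 124, 291, 130]
t=1: [188, 205, 135, 223, 185, 107, 251, 135, 59]
t=2: [183, 114, 86, 195, 195, 183, 163, 109, 79]
t=3: [293, 271, 216, 297, 312, 236, 236, 236, 192]
t=4: [169, 239, 171, 140, 202, 188, 164, 204, 248]
t=5: [165, 167, 230, 94, 75, 226, 108, 79, 198]
t=6: [188, 168, 154, 184, 125, 162, 206, 174, 235]
t=7: [269, 228, 156, 251, 282, 192, 141, 205, 186]
t=8: [269, 157, 183, 202, 115, 238, 101, 78, 230]
t=9: [209, 224, 220, 147, 203, 213, 142, 166, 148]
t=10: [74, 84, 94, 67, 64, 66, 105, 124, 112]
t=11: [93, 123, 142, 90, 93, 110, 221, 264, 237]
t=12: [218, 240, 185, 163, 229, 207, 173, 237, 238]
t=13: [137, 184, 199, 162, 145, 119, 201, 184, 148]
t=14: [134, 219, 325, 106, 172, 247, 113, 170, 198]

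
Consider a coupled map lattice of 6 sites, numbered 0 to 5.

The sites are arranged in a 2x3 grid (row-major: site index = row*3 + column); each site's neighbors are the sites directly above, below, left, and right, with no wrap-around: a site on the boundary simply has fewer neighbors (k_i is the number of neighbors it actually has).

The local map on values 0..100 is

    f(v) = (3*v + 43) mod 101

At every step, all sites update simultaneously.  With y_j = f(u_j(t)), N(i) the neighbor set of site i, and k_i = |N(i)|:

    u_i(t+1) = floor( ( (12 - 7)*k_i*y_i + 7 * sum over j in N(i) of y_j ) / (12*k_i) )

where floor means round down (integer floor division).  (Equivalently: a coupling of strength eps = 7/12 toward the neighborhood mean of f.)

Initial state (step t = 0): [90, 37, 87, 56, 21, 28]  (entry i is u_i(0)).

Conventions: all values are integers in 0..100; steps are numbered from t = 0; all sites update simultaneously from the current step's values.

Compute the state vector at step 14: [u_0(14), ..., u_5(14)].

Answer: [58, 61, 74, 31, 44, 60]

Derivation:
t=0: [90, 37, 87, 56, 21, 28]
t=1: [22, 25, 23, 8, 19, 12]
t=2: [27, 30, 32, 59, 73, 65]
t=3: [24, 36, 35, 31, 41, 43]
t=4: [30, 45, 54, 37, 57, 62]
t=5: [51, 41, 31, 34, 35, 15]
t=6: [71, 61, 59, 59, 57, 60]
t=7: [34, 26, 20, 26, 17, 17]
t=8: [30, 35, 34, 48, 65, 67]
t=9: [52, 41, 44, 55, 49, 40]
t=10: [61, 77, 67, 57, 62, 73]
t=11: [34, 48, 56, 19, 39, 45]
t=12: [72, 57, 51, 71, 75, 51]
t=13: [43, 47, 70, 58, 58, 86]
t=14: [58, 61, 74, 31, 44, 60]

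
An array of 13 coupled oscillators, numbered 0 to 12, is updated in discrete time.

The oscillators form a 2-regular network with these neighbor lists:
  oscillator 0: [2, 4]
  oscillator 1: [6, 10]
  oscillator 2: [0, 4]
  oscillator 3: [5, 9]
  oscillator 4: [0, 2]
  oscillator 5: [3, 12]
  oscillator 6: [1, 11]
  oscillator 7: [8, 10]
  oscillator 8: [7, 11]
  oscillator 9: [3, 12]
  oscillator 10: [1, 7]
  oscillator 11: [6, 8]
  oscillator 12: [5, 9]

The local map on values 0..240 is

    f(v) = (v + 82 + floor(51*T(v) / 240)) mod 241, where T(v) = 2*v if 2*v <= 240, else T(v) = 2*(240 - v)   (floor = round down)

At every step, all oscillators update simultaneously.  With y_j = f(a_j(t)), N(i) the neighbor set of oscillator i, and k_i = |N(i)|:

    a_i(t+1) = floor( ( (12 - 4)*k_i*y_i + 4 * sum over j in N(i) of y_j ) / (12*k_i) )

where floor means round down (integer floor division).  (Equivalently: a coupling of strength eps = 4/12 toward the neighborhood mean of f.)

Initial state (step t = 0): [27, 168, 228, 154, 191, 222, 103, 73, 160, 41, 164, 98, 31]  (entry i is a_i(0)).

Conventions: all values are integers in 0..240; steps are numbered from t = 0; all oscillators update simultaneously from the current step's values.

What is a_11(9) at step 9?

Simulating step by step:
t=0: [27, 168, 228, 154, 191, 222, 103, 73, 160, 41, 164, 98, 31]
t=1: [101, 70, 78, 55, 67, 72, 195, 136, 91, 119, 62, 191, 119]
t=2: [211, 158, 195, 139, 187, 151, 75, 77, 152, 35, 147, 79, 39]
t=3: [60, 57, 55, 41, 53, 45, 163, 136, 84, 113, 55, 165, 118]
t=4: [164, 141, 160, 118, 159, 122, 57, 74, 143, 26, 137, 64, 30]
t=5: [36, 46, 35, 28, 34, 30, 141, 132, 76, 101, 49, 146, 104]
t=6: [132, 127, 131, 138, 130, 141, 44, 68, 134, 208, 128, 53, 211]
t=7: [17, 37, 17, 29, 17, 30, 124, 124, 69, 55, 43, 132, 57]
t=8: [106, 115, 106, 129, 106, 130, 34, 63, 125, 154, 120, 44, 156]
t=9: [233, 26, 233, 19, 233, 19, 111, 118, 61, 28, 37, 120, 29]

Answer: a_11(9) = 120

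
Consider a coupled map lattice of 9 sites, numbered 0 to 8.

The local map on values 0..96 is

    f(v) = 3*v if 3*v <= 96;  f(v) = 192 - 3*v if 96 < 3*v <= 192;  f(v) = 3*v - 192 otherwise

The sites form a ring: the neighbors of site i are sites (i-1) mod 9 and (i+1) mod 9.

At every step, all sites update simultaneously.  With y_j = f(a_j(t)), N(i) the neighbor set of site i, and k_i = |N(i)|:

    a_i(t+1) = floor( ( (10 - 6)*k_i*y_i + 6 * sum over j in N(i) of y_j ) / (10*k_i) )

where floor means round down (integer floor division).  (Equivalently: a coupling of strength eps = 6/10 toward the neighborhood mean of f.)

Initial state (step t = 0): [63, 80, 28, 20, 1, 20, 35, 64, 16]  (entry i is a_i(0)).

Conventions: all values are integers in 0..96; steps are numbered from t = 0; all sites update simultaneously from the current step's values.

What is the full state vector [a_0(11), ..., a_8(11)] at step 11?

Simulating step by step:
t=0: [63, 80, 28, 20, 1, 20, 35, 64, 16]
t=1: [30, 45, 66, 50, 37, 51, 52, 40, 20]
t=2: [71, 51, 32, 42, 56, 50, 47, 57, 72]
t=3: [27, 50, 69, 62, 42, 39, 39, 30, 22]
t=4: [64, 45, 20, 26, 50, 72, 79, 78, 77]
t=5: [28, 40, 64, 61, 47, 35, 37, 42, 28]
t=6: [80, 54, 24, 18, 49, 74, 78, 75, 78]
t=7: [40, 48, 54, 56, 43, 38, 35, 38, 41]
t=8: [63, 49, 33, 37, 55, 76, 81, 78, 72]
t=9: [21, 46, 75, 68, 45, 37, 43, 39, 23]
t=10: [62, 50, 33, 31, 50, 68, 72, 69, 69]
t=11: [19, 46, 77, 77, 48, 24, 17, 17, 12]

Answer: [19, 46, 77, 77, 48, 24, 17, 17, 12]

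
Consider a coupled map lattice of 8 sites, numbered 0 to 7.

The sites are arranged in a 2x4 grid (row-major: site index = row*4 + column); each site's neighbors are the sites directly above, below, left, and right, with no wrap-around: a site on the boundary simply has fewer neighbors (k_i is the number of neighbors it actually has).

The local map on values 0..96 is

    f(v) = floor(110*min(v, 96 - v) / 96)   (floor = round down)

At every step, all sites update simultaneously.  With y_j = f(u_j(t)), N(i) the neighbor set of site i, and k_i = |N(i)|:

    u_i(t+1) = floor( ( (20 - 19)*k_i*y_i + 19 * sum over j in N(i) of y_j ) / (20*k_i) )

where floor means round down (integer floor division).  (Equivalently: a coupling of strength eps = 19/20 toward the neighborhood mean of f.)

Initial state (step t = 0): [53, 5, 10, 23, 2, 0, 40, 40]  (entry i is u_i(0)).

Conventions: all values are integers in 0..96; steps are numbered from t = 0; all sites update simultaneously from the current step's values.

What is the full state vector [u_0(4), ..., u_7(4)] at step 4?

Simulating step by step:
t=0: [53, 5, 10, 23, 2, 0, 40, 40]
t=1: [5, 19, 24, 27, 23, 16, 19, 35]
t=2: [22, 16, 24, 33, 12, 22, 27, 26]
t=3: [15, 25, 28, 28, 24, 20, 27, 33]
t=4: [26, 23, 30, 34, 19, 28, 30, 31]

Answer: [26, 23, 30, 34, 19, 28, 30, 31]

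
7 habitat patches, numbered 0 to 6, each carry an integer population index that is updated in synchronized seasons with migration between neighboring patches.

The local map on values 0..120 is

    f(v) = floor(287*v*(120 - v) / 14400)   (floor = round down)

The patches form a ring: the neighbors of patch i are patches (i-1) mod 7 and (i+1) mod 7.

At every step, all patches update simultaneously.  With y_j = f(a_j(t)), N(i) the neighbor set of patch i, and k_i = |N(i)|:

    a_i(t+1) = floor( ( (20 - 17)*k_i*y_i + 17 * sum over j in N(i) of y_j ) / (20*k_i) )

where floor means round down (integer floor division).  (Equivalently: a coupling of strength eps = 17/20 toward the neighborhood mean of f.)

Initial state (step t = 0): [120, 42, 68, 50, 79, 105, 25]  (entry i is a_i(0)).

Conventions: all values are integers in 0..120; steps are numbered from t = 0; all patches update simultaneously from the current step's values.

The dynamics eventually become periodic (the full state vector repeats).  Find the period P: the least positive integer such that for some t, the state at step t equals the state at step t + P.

Simulating step by step:
t=0: [120, 42, 68, 50, 79, 105, 25]
t=1: [47, 39, 67, 67, 52, 51, 20]
t=2: [53, 67, 66, 70, 70, 56, 64]
t=3: [70, 70, 69, 69, 69, 70, 70]
t=4: [69, 69, 69, 70, 69, 69, 69]
t=5: [70, 70, 69, 69, 69, 70, 70]

Answer: 2
Key observation: The state at step 3, [70, 70, 69, 69, 69, 70, 70], reappears at step 5 — and no state repeats earlier — so the cycle the system enters has period 2.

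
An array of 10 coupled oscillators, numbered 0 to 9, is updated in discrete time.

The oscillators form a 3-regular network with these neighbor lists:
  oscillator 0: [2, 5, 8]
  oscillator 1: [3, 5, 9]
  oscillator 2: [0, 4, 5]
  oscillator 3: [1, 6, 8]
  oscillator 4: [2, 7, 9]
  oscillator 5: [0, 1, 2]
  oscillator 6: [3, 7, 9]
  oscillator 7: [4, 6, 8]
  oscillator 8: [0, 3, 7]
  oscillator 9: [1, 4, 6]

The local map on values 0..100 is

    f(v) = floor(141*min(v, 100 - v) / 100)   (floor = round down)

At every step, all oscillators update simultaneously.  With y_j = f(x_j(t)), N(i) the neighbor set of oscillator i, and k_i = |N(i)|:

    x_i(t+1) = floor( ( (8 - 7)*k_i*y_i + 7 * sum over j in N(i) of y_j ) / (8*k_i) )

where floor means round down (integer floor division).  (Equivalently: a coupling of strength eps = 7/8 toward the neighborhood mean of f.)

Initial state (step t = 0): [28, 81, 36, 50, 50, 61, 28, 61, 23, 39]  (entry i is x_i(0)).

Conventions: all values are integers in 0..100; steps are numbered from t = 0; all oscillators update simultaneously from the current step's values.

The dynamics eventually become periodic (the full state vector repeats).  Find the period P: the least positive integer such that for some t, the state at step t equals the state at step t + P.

Simulating step by step:
t=0: [28, 81, 36, 50, 50, 61, 28, 61, 23, 39]
t=1: [44, 55, 53, 37, 54, 40, 56, 47, 51, 46]
t=2: [63, 58, 61, 63, 65, 62, 60, 65, 61, 63]
t=3: [53, 53, 51, 55, 51, 54, 51, 52, 51, 54]
t=4: [67, 63, 66, 67, 66, 66, 65, 68, 65, 67]
t=5: [47, 47, 46, 49, 46, 48, 46, 47, 46, 48]
t=6: [65, 67, 65, 65, 65, 65, 66, 64, 66, 64]
t=7: [48, 48, 49, 46, 49, 48, 49, 47, 49, 47]
t=8: [68, 65, 67, 67, 67, 67, 65, 68, 66, 68]
t=9: [46, 46, 45, 48, 45, 46, 45, 47, 45, 47]
t=10: [63, 65, 63, 63, 64, 63, 65, 63, 65, 63]
t=11: [51, 51, 51, 49, 51, 51, 51, 49, 51, 49]
t=12: [69, 69, 69, 69, 69, 69, 69, 69, 69, 69]
t=13: [43, 43, 43, 43, 43, 43, 43, 43, 43, 43]
t=14: [60, 60, 60, 60, 60, 60, 60, 60, 60, 60]
t=15: [56, 56, 56, 56, 56, 56, 56, 56, 56, 56]
t=16: [62, 62, 62, 62, 62, 62, 62, 62, 62, 62]
t=17: [53, 53, 53, 53, 53, 53, 53, 53, 53, 53]
t=18: [66, 66, 66, 66, 66, 66, 66, 66, 66, 66]
t=19: [47, 47, 47, 47, 47, 47, 47, 47, 47, 47]
t=20: [66, 66, 66, 66, 66, 66, 66, 66, 66, 66]

Answer: 2
Key observation: The state at step 18, [66, 66, 66, 66, 66, 66, 66, 66, 66, 66], reappears at step 20 — and no state repeats earlier — so the cycle the system enters has period 2.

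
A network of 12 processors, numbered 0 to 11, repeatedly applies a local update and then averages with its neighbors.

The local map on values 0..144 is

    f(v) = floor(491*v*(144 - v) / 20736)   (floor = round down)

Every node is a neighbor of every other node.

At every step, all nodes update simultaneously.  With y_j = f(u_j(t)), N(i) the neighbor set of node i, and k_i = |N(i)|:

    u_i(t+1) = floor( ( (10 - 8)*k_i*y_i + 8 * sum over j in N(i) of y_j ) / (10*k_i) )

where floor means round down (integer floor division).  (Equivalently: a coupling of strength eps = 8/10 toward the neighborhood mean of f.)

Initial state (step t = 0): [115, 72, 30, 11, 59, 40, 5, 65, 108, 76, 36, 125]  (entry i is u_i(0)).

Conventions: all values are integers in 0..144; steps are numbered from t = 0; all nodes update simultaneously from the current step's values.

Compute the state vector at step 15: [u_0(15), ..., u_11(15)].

Answer: [68, 68, 68, 68, 68, 68, 68, 68, 68, 68, 68, 68]

Derivation:
t=0: [115, 72, 30, 11, 59, 40, 5, 65, 108, 76, 36, 125]
t=1: [84, 90, 85, 79, 89, 87, 76, 90, 86, 90, 86, 81]
t=2: [117, 117, 117, 118, 117, 117, 118, 117, 117, 117, 117, 118]
t=3: [73, 73, 73, 73, 73, 73, 73, 73, 73, 73, 73, 73]
t=4: [122, 122, 122, 122, 122, 122, 122, 122, 122, 122, 122, 122]
t=5: [63, 63, 63, 63, 63, 63, 63, 63, 63, 63, 63, 63]
t=6: [120, 120, 120, 120, 120, 120, 120, 120, 120, 120, 120, 120]
t=7: [68, 68, 68, 68, 68, 68, 68, 68, 68, 68, 68, 68]
t=8: [122, 122, 122, 122, 122, 122, 122, 122, 122, 122, 122, 122]
t=9: [63, 63, 63, 63, 63, 63, 63, 63, 63, 63, 63, 63]
t=10: [120, 120, 120, 120, 120, 120, 120, 120, 120, 120, 120, 120]
t=11: [68, 68, 68, 68, 68, 68, 68, 68, 68, 68, 68, 68]
t=12: [122, 122, 122, 122, 122, 122, 122, 122, 122, 122, 122, 122]
t=13: [63, 63, 63, 63, 63, 63, 63, 63, 63, 63, 63, 63]
t=14: [120, 120, 120, 120, 120, 120, 120, 120, 120, 120, 120, 120]
t=15: [68, 68, 68, 68, 68, 68, 68, 68, 68, 68, 68, 68]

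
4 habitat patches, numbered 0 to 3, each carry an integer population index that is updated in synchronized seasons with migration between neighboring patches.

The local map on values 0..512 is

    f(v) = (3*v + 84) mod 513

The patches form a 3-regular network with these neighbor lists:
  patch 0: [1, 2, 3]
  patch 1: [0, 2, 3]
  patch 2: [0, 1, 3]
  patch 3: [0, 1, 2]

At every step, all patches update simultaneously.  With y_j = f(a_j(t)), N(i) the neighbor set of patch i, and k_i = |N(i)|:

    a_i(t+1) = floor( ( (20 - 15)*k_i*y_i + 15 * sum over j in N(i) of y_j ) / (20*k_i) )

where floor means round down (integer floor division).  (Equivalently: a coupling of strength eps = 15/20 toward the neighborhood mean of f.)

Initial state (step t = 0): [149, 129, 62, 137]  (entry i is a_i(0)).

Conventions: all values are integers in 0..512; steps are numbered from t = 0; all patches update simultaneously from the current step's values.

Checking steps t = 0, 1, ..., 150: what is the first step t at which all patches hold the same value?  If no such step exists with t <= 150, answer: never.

Answer: 1
Key observation: Synchronization is absorbing here: once all patches are equal they stay equal, and step 1 is the first all-equal step.

Derivation:
t=0: [149, 129, 62, 137]  (not all equal)
t=1: [313, 313, 313, 313]  (all equal)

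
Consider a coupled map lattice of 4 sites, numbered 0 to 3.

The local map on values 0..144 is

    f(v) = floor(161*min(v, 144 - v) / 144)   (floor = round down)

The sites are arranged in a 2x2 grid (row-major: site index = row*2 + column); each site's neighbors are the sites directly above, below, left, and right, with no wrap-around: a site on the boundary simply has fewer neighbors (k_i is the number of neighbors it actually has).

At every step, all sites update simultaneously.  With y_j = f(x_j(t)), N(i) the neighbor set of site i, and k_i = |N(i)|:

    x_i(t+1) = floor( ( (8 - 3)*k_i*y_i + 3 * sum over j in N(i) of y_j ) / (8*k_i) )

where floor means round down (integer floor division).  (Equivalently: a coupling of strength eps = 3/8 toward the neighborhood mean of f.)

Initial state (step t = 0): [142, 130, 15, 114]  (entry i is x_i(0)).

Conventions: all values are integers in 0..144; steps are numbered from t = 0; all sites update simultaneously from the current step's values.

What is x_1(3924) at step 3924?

Simulating step by step:
t=0: [142, 130, 15, 114]
t=1: [7, 15, 16, 26]
t=2: [10, 16, 17, 24]
t=3: [13, 17, 18, 23]
t=4: [16, 19, 19, 22]
t=5: [18, 20, 20, 22]
t=6: [20, 22, 22, 23]
t=7: [22, 23, 23, 24]
t=8: [24, 25, 25, 25]
t=9: [26, 26, 26, 27]
t=10: [29, 29, 29, 29]
t=11: [32, 32, 32, 32]
t=12: [35, 35, 35, 35]
t=13: [39, 39, 39, 39]
t=14: [43, 43, 43, 43]
t=15: [48, 48, 48, 48]
t=16: [53, 53, 53, 53]
t=17: [59, 59, 59, 59]
t=18: [65, 65, 65, 65]
t=19: [72, 72, 72, 72]
t=20: [80, 80, 80, 80]
t=21: [71, 71, 71, 71]
t=22: [79, 79, 79, 79]
t=23: [72, 72, 72, 72]

Answer: x_1(3924) = 80
Key observation: The state at step 19, [72, 72, 72, 72], reappears at step 23: the system is in a cycle of period 4 from step 19 on.  Therefore the state at step 3924 equals the state at step 19 + ((3924 - 19) mod 4) = 20, which is [80, 80, 80, 80].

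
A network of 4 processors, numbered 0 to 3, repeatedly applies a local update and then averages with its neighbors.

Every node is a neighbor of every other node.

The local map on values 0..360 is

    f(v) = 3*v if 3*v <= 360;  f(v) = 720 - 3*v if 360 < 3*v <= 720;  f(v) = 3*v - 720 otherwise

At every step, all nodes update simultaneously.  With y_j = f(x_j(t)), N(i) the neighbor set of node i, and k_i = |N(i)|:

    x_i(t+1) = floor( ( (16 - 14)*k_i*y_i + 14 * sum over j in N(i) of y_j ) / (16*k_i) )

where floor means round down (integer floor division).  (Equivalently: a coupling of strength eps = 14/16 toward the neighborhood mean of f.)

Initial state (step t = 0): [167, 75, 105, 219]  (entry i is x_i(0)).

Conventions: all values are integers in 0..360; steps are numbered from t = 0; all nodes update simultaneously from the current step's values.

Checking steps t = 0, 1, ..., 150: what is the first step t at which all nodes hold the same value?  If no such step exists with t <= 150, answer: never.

Simulating step by step:
t=0: [167, 75, 105, 219]  (not all equal)
t=1: [203, 202, 187, 229]  (not all equal)
t=2: [103, 102, 95, 116]  (not all equal)
t=3: [312, 313, 316, 306]  (not all equal)
t=4: [215, 214, 213, 218]  (not all equal)
t=5: [75, 74, 74, 76]  (not all equal)
t=6: [224, 224, 224, 223]  (not all equal)
t=7: [48, 48, 48, 48]  (all equal)

Answer: 7
Key observation: Synchronization is absorbing here: once all nodes are equal they stay equal, and step 7 is the first all-equal step.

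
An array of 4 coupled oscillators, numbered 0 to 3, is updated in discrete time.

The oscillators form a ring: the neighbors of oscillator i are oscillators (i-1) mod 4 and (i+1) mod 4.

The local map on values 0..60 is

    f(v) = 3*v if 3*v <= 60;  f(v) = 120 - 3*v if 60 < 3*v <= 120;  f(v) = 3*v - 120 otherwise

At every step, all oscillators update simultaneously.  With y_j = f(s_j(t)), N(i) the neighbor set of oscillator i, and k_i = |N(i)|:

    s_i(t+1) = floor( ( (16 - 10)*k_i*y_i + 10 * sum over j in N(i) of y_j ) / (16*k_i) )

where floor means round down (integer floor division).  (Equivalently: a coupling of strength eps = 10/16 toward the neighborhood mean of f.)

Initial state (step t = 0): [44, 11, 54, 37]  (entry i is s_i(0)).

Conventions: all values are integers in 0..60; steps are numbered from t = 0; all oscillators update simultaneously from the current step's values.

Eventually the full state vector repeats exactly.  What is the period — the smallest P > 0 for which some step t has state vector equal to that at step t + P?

Simulating step by step:
t=0: [44, 11, 54, 37]
t=1: [17, 29, 28, 20]
t=2: [48, 39, 42, 49]
t=3: [18, 10, 11, 19]
t=4: [47, 38, 39, 48]
t=5: [17, 9, 10, 16]
t=6: [42, 35, 34, 43]
t=7: [9, 13, 14, 10]
t=8: [31, 36, 37, 32]
t=9: [21, 15, 14, 20]
t=10: [54, 47, 48, 53]
t=11: [34, 28, 27, 35]
t=12: [22, 31, 30, 23]
t=13: [44, 36, 35, 45]
t=14: [12, 12, 14, 14]
t=15: [37, 37, 40, 40]
t=16: [6, 6, 2, 2]
t=17: [14, 14, 9, 9]
t=18: [37, 37, 31, 31]
t=19: [14, 14, 21, 21]
t=20: [46, 46, 52, 52]
t=21: [23, 23, 30, 30]
t=22: [44, 44, 36, 36]
t=23: [12, 12, 12, 12]
t=24: [36, 36, 36, 36]
t=25: [12, 12, 12, 12]

Answer: 2
Key observation: The state at step 23, [12, 12, 12, 12], reappears at step 25 — and no state repeats earlier — so the cycle the system enters has period 2.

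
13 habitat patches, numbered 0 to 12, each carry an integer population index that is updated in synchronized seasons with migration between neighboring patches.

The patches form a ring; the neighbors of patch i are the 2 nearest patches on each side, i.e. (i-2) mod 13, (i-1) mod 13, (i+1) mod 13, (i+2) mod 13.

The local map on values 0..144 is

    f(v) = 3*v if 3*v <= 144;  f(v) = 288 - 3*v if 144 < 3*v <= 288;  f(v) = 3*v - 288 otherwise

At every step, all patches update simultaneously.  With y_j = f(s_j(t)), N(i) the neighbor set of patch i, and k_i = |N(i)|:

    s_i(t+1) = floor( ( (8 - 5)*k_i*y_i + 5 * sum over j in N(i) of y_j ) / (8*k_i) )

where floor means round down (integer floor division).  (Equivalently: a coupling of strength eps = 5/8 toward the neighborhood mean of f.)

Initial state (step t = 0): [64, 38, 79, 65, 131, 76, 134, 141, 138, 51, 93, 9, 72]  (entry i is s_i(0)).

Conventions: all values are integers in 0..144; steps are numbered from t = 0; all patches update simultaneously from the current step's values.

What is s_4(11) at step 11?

Simulating step by step:
t=0: [64, 38, 79, 65, 131, 76, 134, 141, 138, 51, 93, 9, 72]
t=1: [77, 91, 82, 86, 89, 92, 109, 118, 108, 97, 59, 58, 65]
t=2: [62, 40, 34, 25, 27, 28, 35, 38, 47, 52, 80, 84, 81]
t=3: [85, 95, 97, 88, 87, 90, 105, 114, 115, 102, 73, 64, 64]
t=4: [43, 25, 14, 16, 21, 27, 34, 39, 47, 49, 67, 69, 67]
t=5: [92, 75, 64, 58, 66, 81, 101, 116, 122, 119, 102, 99, 90]
t=6: [33, 61, 79, 88, 75, 60, 48, 54, 54, 51, 33, 21, 22]
t=7: [81, 76, 64, 60, 74, 96, 120, 127, 126, 115, 98, 85, 81]
t=8: [53, 68, 79, 75, 67, 52, 65, 69, 69, 56, 37, 36, 39]
t=9: [104, 87, 75, 78, 85, 100, 94, 96, 93, 104, 108, 115, 111]
t=10: [39, 39, 45, 41, 33, 19, 10, 7, 13, 24, 34, 41, 39]
t=11: [120, 120, 121, 109, 91, 64, 45, 38, 49, 71, 93, 109, 115]

Answer: s_4(11) = 91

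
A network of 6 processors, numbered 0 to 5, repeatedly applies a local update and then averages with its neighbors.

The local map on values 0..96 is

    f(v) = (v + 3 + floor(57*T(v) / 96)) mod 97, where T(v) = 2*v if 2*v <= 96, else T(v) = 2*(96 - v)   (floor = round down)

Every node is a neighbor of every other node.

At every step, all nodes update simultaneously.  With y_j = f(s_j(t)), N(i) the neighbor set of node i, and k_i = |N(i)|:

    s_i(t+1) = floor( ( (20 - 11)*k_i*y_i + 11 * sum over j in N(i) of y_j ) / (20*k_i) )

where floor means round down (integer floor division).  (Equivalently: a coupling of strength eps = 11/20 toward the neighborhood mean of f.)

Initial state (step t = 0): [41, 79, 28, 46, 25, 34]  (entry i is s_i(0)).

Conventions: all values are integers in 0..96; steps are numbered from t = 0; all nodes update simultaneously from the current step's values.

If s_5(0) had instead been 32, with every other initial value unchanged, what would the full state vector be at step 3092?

Simulating step by step:
t=0: [41, 79, 28, 46, 25, 32]
t=1: [63, 34, 54, 34, 52, 57]
t=2: [23, 47, 23, 47, 24, 23]
t=3: [43, 28, 43, 28, 44, 43]
t=4: [14, 36, 14, 36, 14, 14]
t=5: [43, 59, 43, 59, 43, 43]
t=6: [1, 4, 1, 4, 1, 1]
t=7: [6, 8, 6, 8, 6, 6]
t=8: [16, 18, 16, 18, 16, 16]
t=9: [38, 40, 38, 40, 38, 38]
t=10: [86, 88, 86, 88, 86, 86]
t=11: [3, 3, 3, 3, 3, 3]
t=12: [9, 9, 9, 9, 9, 9]
t=13: [22, 22, 22, 22, 22, 22]
t=14: [51, 51, 51, 51, 51, 51]
t=15: [10, 10, 10, 10, 10, 10]
t=16: [24, 24, 24, 24, 24, 24]
t=17: [55, 55, 55, 55, 55, 55]
t=18: [9, 9, 9, 9, 9, 9]

Answer: [51, 51, 51, 51, 51, 51]
Key observation: The state at step 12, [9, 9, 9, 9, 9, 9], reappears at step 18: the system is in a cycle of period 6 from step 12 on.  Therefore the state at step 3092 equals the state at step 12 + ((3092 - 12) mod 6) = 14, which is [51, 51, 51, 51, 51, 51].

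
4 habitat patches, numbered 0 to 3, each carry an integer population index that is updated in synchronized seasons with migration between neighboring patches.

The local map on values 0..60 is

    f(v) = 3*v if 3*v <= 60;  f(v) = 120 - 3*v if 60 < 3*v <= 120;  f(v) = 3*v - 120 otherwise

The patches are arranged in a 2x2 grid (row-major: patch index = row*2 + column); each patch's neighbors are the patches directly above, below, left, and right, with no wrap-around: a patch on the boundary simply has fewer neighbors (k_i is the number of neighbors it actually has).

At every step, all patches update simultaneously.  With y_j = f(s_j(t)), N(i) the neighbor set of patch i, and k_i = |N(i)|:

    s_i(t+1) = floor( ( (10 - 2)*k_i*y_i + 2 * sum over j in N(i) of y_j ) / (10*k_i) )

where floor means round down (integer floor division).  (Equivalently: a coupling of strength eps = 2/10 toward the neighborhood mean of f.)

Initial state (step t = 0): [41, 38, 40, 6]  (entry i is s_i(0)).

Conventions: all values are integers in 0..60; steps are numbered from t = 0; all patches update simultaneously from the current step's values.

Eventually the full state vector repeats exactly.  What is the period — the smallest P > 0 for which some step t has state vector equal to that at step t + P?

Simulating step by step:
t=0: [41, 38, 40, 6]
t=1: [3, 6, 2, 15]
t=2: [9, 19, 10, 38]
t=3: [30, 48, 27, 13]
t=4: [30, 26, 38, 37]
t=5: [28, 37, 8, 12]
t=6: [32, 14, 26, 32]
t=7: [27, 38, 38, 27]
t=8: [32, 12, 12, 32]
t=9: [26, 33, 33, 26]
t=10: [37, 25, 25, 37]
t=11: [16, 37, 37, 16]
t=12: [40, 16, 16, 40]
t=13: [9, 38, 38, 9]
t=14: [22, 10, 10, 22]
t=15: [49, 34, 34, 49]
t=16: [25, 19, 19, 25]
t=17: [47, 54, 54, 47]
t=18: [25, 37, 37, 25]
t=19: [37, 16, 16, 37]
t=20: [16, 40, 40, 16]
t=21: [38, 9, 9, 38]
t=22: [10, 22, 22, 10]
t=23: [34, 49, 49, 34]
t=24: [19, 25, 25, 19]
t=25: [54, 47, 47, 54]
t=26: [37, 25, 25, 37]

Answer: 16
Key observation: The state at step 10, [37, 25, 25, 37], reappears at step 26 — and no state repeats earlier — so the cycle the system enters has period 16.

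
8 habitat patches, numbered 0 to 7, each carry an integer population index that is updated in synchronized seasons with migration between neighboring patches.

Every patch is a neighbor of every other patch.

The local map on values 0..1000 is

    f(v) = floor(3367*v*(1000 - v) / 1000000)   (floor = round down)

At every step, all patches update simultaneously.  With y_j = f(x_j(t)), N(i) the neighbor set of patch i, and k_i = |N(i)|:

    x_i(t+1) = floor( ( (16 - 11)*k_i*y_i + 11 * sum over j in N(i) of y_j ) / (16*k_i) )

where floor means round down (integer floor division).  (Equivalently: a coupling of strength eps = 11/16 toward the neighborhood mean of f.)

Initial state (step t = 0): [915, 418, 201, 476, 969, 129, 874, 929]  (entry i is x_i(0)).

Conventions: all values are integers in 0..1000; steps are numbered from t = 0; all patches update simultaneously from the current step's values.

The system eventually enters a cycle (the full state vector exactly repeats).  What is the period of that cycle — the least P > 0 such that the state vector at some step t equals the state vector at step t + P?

Simulating step by step:
t=0: [915, 418, 201, 476, 969, 129, 874, 929]
t=1: [402, 522, 462, 526, 368, 427, 425, 394]
t=2: [817, 823, 822, 823, 811, 820, 819, 815]
t=3: [499, 497, 497, 497, 502, 498, 499, 500]
t=4: [841, 841, 841, 841, 841, 841, 841, 841]
t=5: [450, 450, 450, 450, 450, 450, 450, 450]
t=6: [833, 833, 833, 833, 833, 833, 833, 833]
t=7: [468, 468, 468, 468, 468, 468, 468, 468]
t=8: [838, 838, 838, 838, 838, 838, 838, 838]
t=9: [457, 457, 457, 457, 457, 457, 457, 457]
t=10: [835, 835, 835, 835, 835, 835, 835, 835]
t=11: [463, 463, 463, 463, 463, 463, 463, 463]
t=12: [837, 837, 837, 837, 837, 837, 837, 837]
t=13: [459, 459, 459, 459, 459, 459, 459, 459]
t=14: [836, 836, 836, 836, 836, 836, 836, 836]
t=15: [461, 461, 461, 461, 461, 461, 461, 461]
t=16: [836, 836, 836, 836, 836, 836, 836, 836]

Answer: 2
Key observation: The state at step 14, [836, 836, 836, 836, 836, 836, 836, 836], reappears at step 16 — and no state repeats earlier — so the cycle the system enters has period 2.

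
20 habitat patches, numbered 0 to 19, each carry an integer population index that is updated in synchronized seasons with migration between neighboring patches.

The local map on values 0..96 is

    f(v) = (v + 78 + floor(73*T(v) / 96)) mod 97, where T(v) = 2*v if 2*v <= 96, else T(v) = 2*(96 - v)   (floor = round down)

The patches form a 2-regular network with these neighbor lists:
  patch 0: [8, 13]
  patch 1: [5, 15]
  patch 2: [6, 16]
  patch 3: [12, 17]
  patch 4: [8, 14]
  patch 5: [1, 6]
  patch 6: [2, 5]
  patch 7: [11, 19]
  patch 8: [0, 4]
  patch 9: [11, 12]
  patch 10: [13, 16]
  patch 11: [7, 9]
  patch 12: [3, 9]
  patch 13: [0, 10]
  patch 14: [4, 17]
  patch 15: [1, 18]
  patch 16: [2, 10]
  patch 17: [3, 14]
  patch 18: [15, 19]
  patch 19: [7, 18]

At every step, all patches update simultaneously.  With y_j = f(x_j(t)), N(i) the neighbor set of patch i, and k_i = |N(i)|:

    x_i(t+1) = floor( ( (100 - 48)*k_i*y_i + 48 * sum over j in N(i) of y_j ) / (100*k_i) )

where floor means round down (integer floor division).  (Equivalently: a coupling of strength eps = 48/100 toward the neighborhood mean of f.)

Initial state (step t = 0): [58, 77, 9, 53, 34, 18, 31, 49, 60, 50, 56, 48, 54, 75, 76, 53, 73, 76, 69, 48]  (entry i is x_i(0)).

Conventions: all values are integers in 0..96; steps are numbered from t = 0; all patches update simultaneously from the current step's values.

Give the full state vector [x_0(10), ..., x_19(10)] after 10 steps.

Answer: [83, 82, 83, 83, 83, 81, 82, 83, 83, 83, 83, 83, 83, 83, 83, 83, 83, 83, 84, 83]

Derivation:
t=0: [58, 77, 9, 53, 34, 18, 31, 49, 60, 50, 56, 48, 54, 75, 76, 53, 73, 76, 69, 48]
t=1: [93, 51, 36, 22, 78, 48, 37, 4, 88, 3, 42, 4, 1, 68, 81, 43, 46, 66, 49, 25]
t=2: [81, 24, 77, 60, 84, 21, 56, 77, 81, 84, 89, 87, 70, 86, 86, 47, 87, 76, 34, 44]
t=3: [83, 29, 64, 91, 83, 27, 28, 86, 83, 84, 80, 82, 89, 82, 83, 26, 81, 87, 56, 83]
t=4: [83, 50, 80, 79, 83, 50, 60, 82, 83, 82, 84, 83, 80, 84, 82, 36, 86, 81, 30, 62]
t=5: [83, 19, 86, 84, 83, 25, 70, 86, 83, 84, 82, 83, 84, 83, 83, 51, 82, 84, 68, 82]
t=6: [83, 25, 84, 83, 83, 51, 77, 82, 83, 83, 83, 82, 83, 83, 83, 30, 83, 83, 68, 85]
t=7: [83, 37, 83, 83, 83, 32, 65, 83, 83, 83, 83, 83, 83, 83, 83, 61, 83, 83, 80, 84]
t=8: [83, 75, 85, 83, 83, 71, 82, 83, 83, 83, 83, 83, 83, 83, 83, 87, 83, 83, 86, 83]
t=9: [83, 86, 82, 83, 83, 87, 84, 83, 83, 83, 83, 83, 83, 83, 83, 82, 82, 83, 82, 82]
t=10: [83, 82, 83, 83, 83, 81, 82, 83, 83, 83, 83, 83, 83, 83, 83, 83, 83, 83, 84, 83]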